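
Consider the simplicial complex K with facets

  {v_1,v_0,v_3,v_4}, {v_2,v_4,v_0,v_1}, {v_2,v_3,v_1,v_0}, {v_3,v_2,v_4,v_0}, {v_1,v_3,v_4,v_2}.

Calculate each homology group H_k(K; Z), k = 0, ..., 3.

Fix the vertex order v_0 < v_1 < v_2 < v_3 < v_4 and write every simplex with vertices in increasing order. Then dim K = 3 and the simplices of K are:

  0-simplices (5): [v_0], [v_1], [v_2], [v_3], [v_4]
  1-simplices (10): [v_0,v_1], [v_0,v_2], [v_0,v_3], [v_0,v_4], [v_1,v_2], [v_1,v_3], [v_1,v_4], [v_2,v_3], [v_2,v_4], [v_3,v_4]
  2-simplices (10): [v_0,v_1,v_2], [v_0,v_1,v_3], [v_0,v_1,v_4], [v_0,v_2,v_3], [v_0,v_2,v_4], [v_0,v_3,v_4], [v_1,v_2,v_3], [v_1,v_2,v_4], [v_1,v_3,v_4], [v_2,v_3,v_4]
  3-simplices (5): [v_0,v_1,v_2,v_3], [v_0,v_1,v_2,v_4], [v_0,v_1,v_3,v_4], [v_0,v_2,v_3,v_4], [v_1,v_2,v_3,v_4]

Hence C_0 ≅ Z^5, C_1 ≅ Z^10, C_2 ≅ Z^10, C_3 ≅ Z^5.

Boundary ∂_1: C_1 → C_0 maps an edge to its endpoints' difference, ∂[p,q] = q − p. For instance
  ∂[v_2,v_3] = [v_3] − [v_2].
The 5×10 boundary matrix has rank 4 and Smith normal form diag(1,1,1,1).

Boundary ∂_2: C_2 → C_1 sends each 2-simplex [p,q,r] to [q,r] − [p,r] + [p,q]. For instance
  ∂[v_1,v_3,v_4] = [v_3,v_4] − [v_1,v_4] + [v_1,v_3],
  ∂[v_0,v_1,v_3] = [v_1,v_3] − [v_0,v_3] + [v_0,v_1].
As a 10×10 matrix over Z this has rank 6, with invariant factors (1,1,1,1,1,1).

Boundary ∂_3: C_3 → C_2 sends each 3-simplex σ to the alternating sum Σ_i (−1)^i (σ with its i-th vertex removed). For instance
  ∂[v_0,v_1,v_2,v_4] = [v_1,v_2,v_4] − [v_0,v_2,v_4] + [v_0,v_1,v_4] − [v_0,v_1,v_2],
  ∂[v_1,v_2,v_3,v_4] = [v_2,v_3,v_4] − [v_1,v_3,v_4] + [v_1,v_2,v_4] − [v_1,v_2,v_3].
The resulting 10×5 matrix has rank 4, and its Smith normal form has invariant factors (1,1,1,1).

Now H_k = ker ∂_k / im ∂_{k+1}, so:

  H_0: rank C_0 − rank ∂_1 = 5 − 4 = 1, and the invariant factors of ∂_1 are all 1, so H_0 = Z.
  H_1: rank ker ∂_1 − rank ∂_2 = (10 − 4) − 6 = 0, and the invariant factors of ∂_2 are all 1, so H_1 = 0.
  H_2: rank ker ∂_2 − rank ∂_3 = (10 − 6) − 4 = 0, and the invariant factors of ∂_3 are all 1, so H_2 = 0.
  H_3: rank ker ∂_3 − rank ∂_4 = (5 − 4) − 0 = 1, and there is no ∂_4, so H_3 = Z.

As a check, the Euler characteristic is 5 − 10 + 10 − 5 = 0, which agrees with 1 − 0 + 0 − 1 = 0.

H_0 ≅ Z,  H_1 = 0,  H_2 = 0,  H_3 ≅ Z.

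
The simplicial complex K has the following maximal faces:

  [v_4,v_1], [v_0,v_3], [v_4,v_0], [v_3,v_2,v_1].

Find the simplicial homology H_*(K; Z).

H_0 = Z,  H_1 = Z,  H_2 = 0.

We work with the vertex ordering v_0 < v_1 < v_2 < v_3 < v_4. The simplices of K, each written with vertices in increasing order, are:

  0-simplices (5): [v_0], [v_1], [v_2], [v_3], [v_4]
  1-simplices (6): [v_0,v_3], [v_0,v_4], [v_1,v_2], [v_1,v_3], [v_1,v_4], [v_2,v_3]
  2-simplices (1): [v_1,v_2,v_3]

giving chain groups C_0 ≅ Z^5, C_1 ≅ Z^6, C_2 ≅ Z^1.

∂_1: C_1 → C_0 is given by ∂[p,q] = [q] − [p]. For instance
  ∂[v_1,v_2] = [v_2] − [v_1].
The resulting 5×6 matrix has rank 4, and its Smith normal form has invariant factors (1,1,1,1).

Boundary ∂_2: C_2 → C_1 maps a triangle to the signed sum of its edges. For instance
  ∂[v_1,v_2,v_3] = [v_2,v_3] − [v_1,v_3] + [v_1,v_2].
As a 6×1 matrix over Z this has rank 1, with invariant factors (1).

From H_k ≅ ker(∂_k) / im(∂_{k+1}) we obtain:

  H_0: rank C_0 − rank ∂_1 = 5 − 4 = 1, and the invariant factors of ∂_1 are all 1, so H_0 ≅ Z.
  H_1: rank ker ∂_1 − rank ∂_2 = (6 − 4) − 1 = 1, and the invariant factors of ∂_2 are all 1, so H_1 ≅ Z.
  H_2: rank ker ∂_2 − rank ∂_3 = (1 − 1) − 0 = 0, and there is no ∂_3, so H_2 ≅ 0.

As a check, the Euler characteristic is 5 − 6 + 1 = 0, which agrees with 1 − 1 + 0 = 0.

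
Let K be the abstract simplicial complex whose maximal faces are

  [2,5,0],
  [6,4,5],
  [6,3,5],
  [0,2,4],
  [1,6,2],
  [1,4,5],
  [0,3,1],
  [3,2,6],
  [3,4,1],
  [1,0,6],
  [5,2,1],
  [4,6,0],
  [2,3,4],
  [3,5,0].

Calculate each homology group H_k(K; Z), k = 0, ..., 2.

H_0 = Z,  H_1 = Z^2,  H_2 = Z.

We work with the vertex ordering 0 < 1 < 2 < 3 < 4 < 5 < 6. The simplices of K, each written with vertices in increasing order, are:

  0-simplices (7): [0], [1], [2], [3], [4], [5], [6]
  1-simplices (21): [0,1], [0,2], [0,3], [0,4], [0,5], [0,6], [1,2], [1,3], [1,4], [1,5], [1,6], [2,3], [2,4], [2,5], [2,6], [3,4], [3,5], [3,6], [4,5], [4,6], [5,6]
  2-simplices (14): [0,1,3], [0,1,6], [0,2,4], [0,2,5], [0,3,5], [0,4,6], [1,2,5], [1,2,6], [1,3,4], [1,4,5], [2,3,4], [2,3,6], [3,5,6], [4,5,6]

Hence C_0 ≅ Z^7, C_1 ≅ Z^21, C_2 ≅ Z^14.

∂_1: C_1 → C_0 is given by ∂[p,q] = [q] − [p].
This gives a 7×21 integer matrix of rank 6; reducing to Smith normal form yields diagonal entries (1,1,1,1,1,1).

∂_2: C_2 → C_1 sends each 2-simplex [p,q,r] to [q,r] − [p,r] + [p,q]. For instance
  ∂[1,2,6] = [2,6] − [1,6] + [1,2],
  ∂[2,3,6] = [3,6] − [2,6] + [2,3].
The 21×14 boundary matrix has rank 13 and Smith normal form diag(1,1,1,1,1,1,1,1,1,1,1,1,1).

Reading off H_k = ker ∂_k / im ∂_{k+1}:

  H_0: rank C_0 − rank ∂_1 = 7 − 6 = 1, and the invariant factors of ∂_1 are all 1, so H_0 = Z.
  H_1: rank ker ∂_1 − rank ∂_2 = (21 − 6) − 13 = 2, and the invariant factors of ∂_2 are all 1, so H_1 = Z^2.
  H_2: rank ker ∂_2 − rank ∂_3 = (14 − 13) − 0 = 1, and there is no ∂_3, so H_2 = Z.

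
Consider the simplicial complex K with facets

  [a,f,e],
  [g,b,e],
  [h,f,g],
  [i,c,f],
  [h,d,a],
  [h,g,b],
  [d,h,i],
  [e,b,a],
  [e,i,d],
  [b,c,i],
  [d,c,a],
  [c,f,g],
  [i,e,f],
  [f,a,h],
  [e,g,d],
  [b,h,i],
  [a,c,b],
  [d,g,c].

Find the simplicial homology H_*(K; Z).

Fix the vertex order a < b < c < d < e < f < g < h < i and write every simplex with vertices in increasing order. Then dim K = 2 and the simplices of K are:

  0-simplices (9): a, b, c, d, e, f, g, h, i
  1-simplices (27): ab, ac, ad, ae, af, ah, bc, be, bg, bh, bi, cd, cf, cg, ci, de, dg, dh, di, ef, eg, ei, fg, fh, fi, gh, hi
  2-simplices (18): abc, abe, acd, adh, aef, afh, bci, beg, bgh, bhi, cdg, cfg, cfi, deg, dei, dhi, efi, fgh

Hence C_0 ≅ Z^9, C_1 ≅ Z^27, C_2 ≅ Z^18.

∂_1: C_1 → C_0 sends each edge [p,q] (with p < q) to q − p. For instance
  ∂ef = f − e.
This gives a 9×27 integer matrix of rank 8; reducing to Smith normal form yields diagonal entries (1,1,1,1,1,1,1,1).

The boundary map ∂_2: C_2 → C_1 maps a triangle to the signed sum of its edges. For instance
  ∂dhi = hi − di + dh,
  ∂fgh = gh − fh + fg.
As a 27×18 matrix over Z this has rank 17, with invariant factors (1,1,1,1,1,1,1,1,1,1,1,1,1,1,1,1,1).

Computing H_k = (kernel of ∂_k) / (image of ∂_{k+1}):

  H_0: rank C_0 − rank ∂_1 = 9 − 8 = 1, and the invariant factors of ∂_1 are all 1, so H_0 ≅ Z.
  H_1: rank ker ∂_1 − rank ∂_2 = (27 − 8) − 17 = 2, and the invariant factors of ∂_2 are all 1, so H_1 ≅ Z^2.
  H_2: rank ker ∂_2 − rank ∂_3 = (18 − 17) − 0 = 1, and there is no ∂_3, so H_2 ≅ Z.

H_0 = Z,  H_1 = Z^2,  H_2 = Z.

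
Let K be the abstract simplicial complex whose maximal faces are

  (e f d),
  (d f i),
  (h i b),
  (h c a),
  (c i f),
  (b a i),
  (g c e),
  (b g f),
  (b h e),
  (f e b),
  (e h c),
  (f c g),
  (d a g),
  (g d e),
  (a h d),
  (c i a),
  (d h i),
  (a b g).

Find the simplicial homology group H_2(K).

H_2 = 0.

K has 9 vertices, 27 edges, 18 triangles.
rank ∂_2 = 18, rank ∂_3 = 0 ⇒ b_2 = 18 − 18 − 0 = 0. So H_2 ≅ 0.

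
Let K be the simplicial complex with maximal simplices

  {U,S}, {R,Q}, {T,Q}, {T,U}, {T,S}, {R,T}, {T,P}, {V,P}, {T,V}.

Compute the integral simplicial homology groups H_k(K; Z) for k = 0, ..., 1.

Take the total order P < Q < R < S < T < U < V on the vertex set. Then K (dimension 1) consists of the simplices:

  0-simplices (7): P, Q, R, S, T, U, V
  1-simplices (9): PT, PV, QR, QT, RT, ST, SU, TU, TV

giving chain groups C_0 ≅ Z^7, C_1 ≅ Z^9.

∂_1: C_1 → C_0 is given by ∂[p,q] = [q] − [p]. For instance
  ∂ST = T − S.
The 7×9 boundary matrix has rank 6 and Smith normal form diag(1,1,1,1,1,1).

Now H_k = ker ∂_k / im ∂_{k+1}, so:

  H_0: rank C_0 − rank ∂_1 = 7 − 6 = 1, and the invariant factors of ∂_1 are all 1, so H_0 ≅ Z.
  H_1: rank ker ∂_1 − rank ∂_2 = (9 − 6) − 0 = 3, and there is no ∂_2, so H_1 ≅ Z^3.

H_0 ≅ Z,  H_1 ≅ Z^3.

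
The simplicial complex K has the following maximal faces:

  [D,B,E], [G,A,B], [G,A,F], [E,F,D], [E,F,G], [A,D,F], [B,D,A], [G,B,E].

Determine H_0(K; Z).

H_0 = Z.

K has 6 vertices, 12 edges, 8 triangles.
rank ∂_0 = 0, rank ∂_1 = 5 ⇒ b_0 = 6 − 0 − 5 = 1; all invariant factors of ∂_1 are 1 so no torsion. So H_0 = Z.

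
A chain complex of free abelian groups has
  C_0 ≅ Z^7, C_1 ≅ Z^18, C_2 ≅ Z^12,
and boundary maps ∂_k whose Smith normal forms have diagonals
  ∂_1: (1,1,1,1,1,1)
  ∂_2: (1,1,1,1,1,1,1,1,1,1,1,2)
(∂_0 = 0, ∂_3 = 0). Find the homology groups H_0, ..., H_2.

H_0: b_0 = 7 − 0 − 6 = 1; torsion from ∂_1 factors > 1: none. So H_0 ≅ Z.
H_1: b_1 = 18 − 6 − 12 = 0; torsion from ∂_2 factors > 1: [2]. So H_1 ≅ Z/2Z.
H_2: b_2 = 12 − 12 − 0 = 0; torsion from ∂_3 factors > 1: none. So H_2 ≅ 0.

H_0 ≅ Z,  H_1 ≅ Z/2Z,  H_2 = 0.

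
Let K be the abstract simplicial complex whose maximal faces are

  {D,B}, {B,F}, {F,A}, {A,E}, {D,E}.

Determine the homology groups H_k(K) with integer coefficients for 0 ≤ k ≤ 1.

We work with the vertex ordering A < B < D < E < F. The simplices of K, each written with vertices in increasing order, are:

  0-simplices (5): A, B, D, E, F
  1-simplices (5): AE, AF, BD, BF, DE

so the chain groups are C_0 ≅ Z^5, C_1 ≅ Z^5.

Boundary ∂_1: C_1 → C_0 sends each edge [p,q] (with p < q) to q − p. For instance
  ∂AE = E − A.
This gives a 5×5 integer matrix of rank 4; reducing to Smith normal form yields diagonal entries (1,1,1,1).

Computing H_k = (kernel of ∂_k) / (image of ∂_{k+1}):

  H_0: rank C_0 − rank ∂_1 = 5 − 4 = 1, and the invariant factors of ∂_1 are all 1, so H_0 ≅ Z.
  H_1: rank ker ∂_1 − rank ∂_2 = (5 − 4) − 0 = 1, and there is no ∂_2, so H_1 ≅ Z.

As a check, the Euler characteristic is 5 − 5 = 0, which agrees with 1 − 1 = 0.
(K is a triangulation of the circle S^1.)

H_0 = Z,  H_1 = Z.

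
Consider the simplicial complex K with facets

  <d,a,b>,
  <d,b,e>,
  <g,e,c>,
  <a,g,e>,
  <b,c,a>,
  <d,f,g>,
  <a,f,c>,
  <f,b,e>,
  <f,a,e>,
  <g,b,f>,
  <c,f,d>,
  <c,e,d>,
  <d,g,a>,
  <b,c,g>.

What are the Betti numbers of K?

b_0 = 1, b_1 = 2, b_2 = 1.

Order the vertices as a < b < c < d < e < f < g. Listing each simplex with vertices in this order, K has dimension 2 with simplices:

  0-simplices (7): a, b, c, d, e, f, g
  1-simplices (21): ab, ac, ad, ae, af, ag, bc, bd, be, bf, bg, cd, ce, cf, cg, de, df, dg, ef, eg, fg
  2-simplices (14): abc, abd, acf, adg, aef, aeg, bcg, bde, bef, bfg, cde, cdf, ceg, dfg

so the chain groups are C_0 ≅ Z^7, C_1 ≅ Z^21, C_2 ≅ Z^14.

The boundary map ∂_1: C_1 → C_0 is given by ∂[p,q] = [q] − [p].
The 7×21 boundary matrix has rank 6 and Smith normal form diag(1,1,1,1,1,1).

∂_2: C_2 → C_1 acts by ∂[p,q,r] = [q,r] − [p,r] + [p,q]. For instance
  ∂bfg = fg − bg + bf,
  ∂cdf = df − cf + cd.
As a 21×14 matrix over Z this has rank 13, with invariant factors (1,1,1,1,1,1,1,1,1,1,1,1,1).

From H_k ≅ ker(∂_k) / im(∂_{k+1}) we obtain:

  H_0: rank C_0 − rank ∂_1 = 7 − 6 = 1, and the invariant factors of ∂_1 are all 1, so H_0 ≅ Z.
  H_1: rank ker ∂_1 − rank ∂_2 = (21 − 6) − 13 = 2, and the invariant factors of ∂_2 are all 1, so H_1 ≅ Z^2.
  H_2: rank ker ∂_2 − rank ∂_3 = (14 − 13) − 0 = 1, and there is no ∂_3, so H_2 ≅ Z.

Hence the Betti numbers are b_0 = 1, b_1 = 2, b_2 = 1.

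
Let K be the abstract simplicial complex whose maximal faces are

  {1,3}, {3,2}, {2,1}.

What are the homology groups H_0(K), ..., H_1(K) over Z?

We work with the vertex ordering 1 < 2 < 3. The simplices of K, each written with vertices in increasing order, are:

  0-simplices (3): [1], [2], [3]
  1-simplices (3): [1,2], [1,3], [2,3]

Hence C_0 ≅ Z^3, C_1 ≅ Z^3.

∂_1: C_1 → C_0 sends each edge [p,q] (with p < q) to q − p.
The resulting 3×3 matrix has rank 2, and its Smith normal form has invariant factors (1,1).

Now H_k = ker ∂_k / im ∂_{k+1}, so:

  H_0: rank C_0 − rank ∂_1 = 3 − 2 = 1, and the invariant factors of ∂_1 are all 1, so H_0 = Z.
  H_1: rank ker ∂_1 − rank ∂_2 = (3 − 2) − 0 = 1, and there is no ∂_2, so H_1 = Z.

As a check, the Euler characteristic is 3 − 3 = 0, which agrees with 1 − 1 = 0.
(K is a triangulation of the circle S^1.)

H_0 ≅ Z,  H_1 ≅ Z.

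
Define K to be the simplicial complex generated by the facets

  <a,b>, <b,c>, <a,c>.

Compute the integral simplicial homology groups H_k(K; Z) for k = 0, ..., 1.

Order the vertices as a < b < c. Listing each simplex with vertices in this order, K has dimension 1 with simplices:

  0-simplices (3): a, b, c
  1-simplices (3): ab, ac, bc

so the chain groups are C_0 ≅ Z^3, C_1 ≅ Z^3.

Boundary ∂_1: C_1 → C_0 maps an edge to its endpoints' difference, ∂[p,q] = q − p. For instance
  ∂ac = c − a.
The 3×3 boundary matrix has rank 2 and Smith normal form diag(1,1).

Reading off H_k = ker ∂_k / im ∂_{k+1}:

  H_0: rank C_0 − rank ∂_1 = 3 − 2 = 1, and the invariant factors of ∂_1 are all 1, so H_0 ≅ Z.
  H_1: rank ker ∂_1 − rank ∂_2 = (3 − 2) − 0 = 1, and there is no ∂_2, so H_1 ≅ Z.

(K is a triangulation of the circle S^1.)

H_0 = Z,  H_1 = Z.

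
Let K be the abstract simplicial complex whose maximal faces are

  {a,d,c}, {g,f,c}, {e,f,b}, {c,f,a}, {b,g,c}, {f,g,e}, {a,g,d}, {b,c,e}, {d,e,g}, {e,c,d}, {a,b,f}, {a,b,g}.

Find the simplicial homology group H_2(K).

H_2 ≅ 0.

We work with the vertex ordering a < b < c < d < e < f < g. The simplices of K, each written with vertices in increasing order, are:

  0-simplices (7): a, b, c, d, e, f, g
  1-simplices (18): ab, ac, ad, af, ag, bc, be, bf, bg, cd, ce, cf, cg, de, dg, ef, eg, fg
  2-simplices (12): abf, abg, acd, acf, adg, bce, bcg, bef, cde, cfg, deg, efg

Hence C_0 ≅ Z^7, C_1 ≅ Z^18, C_2 ≅ Z^12.

Boundary ∂_1: C_1 → C_0 maps an edge to its endpoints' difference, ∂[p,q] = q − p. For instance
  ∂ef = f − e.
As a 7×18 matrix over Z this has rank 6, with invariant factors (1,1,1,1,1,1).

∂_2: C_2 → C_1 maps a triangle to the signed sum of its edges. For instance
  ∂cfg = fg − cg + cf,
  ∂efg = fg − eg + ef.
The resulting 18×12 matrix has rank 12, and its Smith normal form has invariant factors (1,1,1,1,1,1,1,1,1,1,1,2).

Computing H_k = (kernel of ∂_k) / (image of ∂_{k+1}):

  H_2: rank ker ∂_2 − rank ∂_3 = (12 − 12) − 0 = 0, and there is no ∂_3, so H_2 ≅ 0.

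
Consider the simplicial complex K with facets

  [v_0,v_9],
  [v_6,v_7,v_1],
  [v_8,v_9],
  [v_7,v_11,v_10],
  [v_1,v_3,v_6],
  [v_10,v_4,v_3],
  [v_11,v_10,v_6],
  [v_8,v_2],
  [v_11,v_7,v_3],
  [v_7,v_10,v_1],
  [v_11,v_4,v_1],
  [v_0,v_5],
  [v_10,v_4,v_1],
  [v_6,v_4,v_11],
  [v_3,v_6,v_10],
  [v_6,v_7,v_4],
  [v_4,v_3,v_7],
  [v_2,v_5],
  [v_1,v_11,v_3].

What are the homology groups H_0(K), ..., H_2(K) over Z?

H_0 = Z^2,  H_1 = Z^3,  H_2 = Z.

Order the vertices as v_0 < v_1 < v_2 < v_3 < v_4 < v_5 < v_6 < v_7 < v_8 < v_9 < v_10 < v_11. Listing each simplex with vertices in this order, K has dimension 2 with simplices:

  0-simplices (12): [v_0], [v_1], [v_2], [v_3], [v_4], [v_5], [v_6], [v_7], [v_8], [v_9], [v_10], [v_11]
  1-simplices (26): (26 of them)
  2-simplices (14): (14 of them)

so the chain groups are C_0 ≅ Z^12, C_1 ≅ Z^26, C_2 ≅ Z^14.

The boundary map ∂_1: C_1 → C_0 is given by ∂[p,q] = [q] − [p]. For instance
  ∂[v_4,v_6] = [v_6] − [v_4].
The 12×26 boundary matrix has rank 10 and Smith normal form diag(1,1,1,1,1,1,1,1,1,1).

The boundary map ∂_2: C_2 → C_1 sends each 2-simplex [p,q,r] to [q,r] − [p,r] + [p,q]. For instance
  ∂[v_1,v_4,v_11] = [v_4,v_11] − [v_1,v_11] + [v_1,v_4],
  ∂[v_1,v_4,v_10] = [v_4,v_10] − [v_1,v_10] + [v_1,v_4].
This gives a 26×14 integer matrix of rank 13; reducing to Smith normal form yields diagonal entries (1,1,1,1,1,1,1,1,1,1,1,1,1).

From H_k ≅ ker(∂_k) / im(∂_{k+1}) we obtain:

  H_0: rank C_0 − rank ∂_1 = 12 − 10 = 2, and the invariant factors of ∂_1 are all 1, so H_0 ≅ Z^2.
  H_1: rank ker ∂_1 − rank ∂_2 = (26 − 10) − 13 = 3, and the invariant factors of ∂_2 are all 1, so H_1 ≅ Z^3.
  H_2: rank ker ∂_2 − rank ∂_3 = (14 − 13) − 0 = 1, and there is no ∂_3, so H_2 ≅ Z.

As a check, the Euler characteristic is 12 − 26 + 14 = 0, which agrees with 2 − 3 + 1 = 0.
(K is a triangulation of the disjoint union of the circle S^1 and the torus T^2.)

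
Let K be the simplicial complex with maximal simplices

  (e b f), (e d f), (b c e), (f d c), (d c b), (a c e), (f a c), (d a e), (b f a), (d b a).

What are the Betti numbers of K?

Fix the vertex order a < b < c < d < e < f and write every simplex with vertices in increasing order. Then dim K = 2 and the simplices of K are:

  0-simplices (6): a, b, c, d, e, f
  1-simplices (15): ab, ac, ad, ae, af, bc, bd, be, bf, cd, ce, cf, de, df, ef
  2-simplices (10): abd, abf, ace, acf, ade, bcd, bce, bef, cdf, def

Hence C_0 ≅ Z^6, C_1 ≅ Z^15, C_2 ≅ Z^10.

The boundary map ∂_1: C_1 → C_0 is given by ∂[p,q] = [q] − [p]. For instance
  ∂ce = e − c.
The 6×15 boundary matrix has rank 5 and Smith normal form diag(1,1,1,1,1).

∂_2: C_2 → C_1 sends each 2-simplex [p,q,r] to [q,r] − [p,r] + [p,q]. For instance
  ∂ace = ce − ae + ac,
  ∂acf = cf − af + ac.
This gives a 15×10 integer matrix of rank 10; reducing to Smith normal form yields diagonal entries (1,1,1,1,1,1,1,1,1,2).

Now H_k = ker ∂_k / im ∂_{k+1}, so:

  H_0: rank C_0 − rank ∂_1 = 6 − 5 = 1, and the invariant factors of ∂_1 are all 1, so H_0 ≅ Z.
  H_1: rank ker ∂_1 − rank ∂_2 = (15 − 5) − 10 = 0, and ∂_2 has invariant factor 2 > 1, so H_1 ≅ Z/2Z.
  H_2: rank ker ∂_2 − rank ∂_3 = (10 − 10) − 0 = 0, and there is no ∂_3, so H_2 ≅ 0.

As a check, the Euler characteristic is 6 − 15 + 10 = 1, which agrees with 1 − 0 + 0 = 1.

Hence the Betti numbers are b_0 = 1, b_1 = 0, b_2 = 0.

b_0 = 1, b_1 = 0, b_2 = 0.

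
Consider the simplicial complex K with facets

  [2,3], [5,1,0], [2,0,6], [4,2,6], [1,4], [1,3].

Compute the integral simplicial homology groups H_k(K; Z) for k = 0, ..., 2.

We work with the vertex ordering 0 < 1 < 2 < 3 < 4 < 5 < 6. The simplices of K, each written with vertices in increasing order, are:

  0-simplices (7): [0], [1], [2], [3], [4], [5], [6]
  1-simplices (11): [0,1], [0,2], [0,5], [0,6], [1,3], [1,4], [1,5], [2,3], [2,4], [2,6], [4,6]
  2-simplices (3): [0,1,5], [0,2,6], [2,4,6]

giving chain groups C_0 ≅ Z^7, C_1 ≅ Z^11, C_2 ≅ Z^3.

Boundary ∂_1: C_1 → C_0 maps an edge to its endpoints' difference, ∂[p,q] = q − p. For instance
  ∂[1,5] = [5] − [1].
The 7×11 boundary matrix has rank 6 and Smith normal form diag(1,1,1,1,1,1).

∂_2: C_2 → C_1 acts by ∂[p,q,r] = [q,r] − [p,r] + [p,q]. For instance
  ∂[0,1,5] = [1,5] − [0,5] + [0,1],
  ∂[0,2,6] = [2,6] − [0,6] + [0,2].
As a 11×3 matrix over Z this has rank 3, with invariant factors (1,1,1).

Reading off H_k = ker ∂_k / im ∂_{k+1}:

  H_0: rank C_0 − rank ∂_1 = 7 − 6 = 1, and the invariant factors of ∂_1 are all 1, so H_0 = Z.
  H_1: rank ker ∂_1 − rank ∂_2 = (11 − 6) − 3 = 2, and the invariant factors of ∂_2 are all 1, so H_1 = Z^2.
  H_2: rank ker ∂_2 − rank ∂_3 = (3 − 3) − 0 = 0, and there is no ∂_3, so H_2 = 0.

H_0 ≅ Z,  H_1 ≅ Z^2,  H_2 = 0.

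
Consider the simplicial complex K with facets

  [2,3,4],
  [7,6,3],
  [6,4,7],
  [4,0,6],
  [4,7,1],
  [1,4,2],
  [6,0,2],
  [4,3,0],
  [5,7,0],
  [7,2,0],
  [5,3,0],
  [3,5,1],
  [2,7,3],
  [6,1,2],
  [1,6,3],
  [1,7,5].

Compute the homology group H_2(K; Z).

H_2 = Z.

Take the total order 0 < 1 < 2 < 3 < 4 < 5 < 6 < 7 on the vertex set. Then K (dimension 2) consists of the simplices:

  0-simplices (8): [0], [1], [2], [3], [4], [5], [6], [7]
  1-simplices (24): (24 of them)
  2-simplices (16): [0,2,6], [0,2,7], [0,3,4], [0,3,5], [0,4,6], [0,5,7], [1,2,4], [1,2,6], [1,3,5], [1,3,6], [1,4,7], [1,5,7], [2,3,4], [2,3,7], [3,6,7], [4,6,7]

Hence C_0 ≅ Z^8, C_1 ≅ Z^24, C_2 ≅ Z^16.

The boundary map ∂_1: C_1 → C_0 maps an edge to its endpoints' difference, ∂[p,q] = q − p. For instance
  ∂[1,2] = [2] − [1].
The resulting 8×24 matrix has rank 7, and its Smith normal form has invariant factors (1,1,1,1,1,1,1).

The boundary map ∂_2: C_2 → C_1 sends each 2-simplex [p,q,r] to [q,r] − [p,r] + [p,q]. For instance
  ∂[4,6,7] = [6,7] − [4,7] + [4,6],
  ∂[1,5,7] = [5,7] − [1,7] + [1,5].
This gives a 24×16 integer matrix of rank 15; reducing to Smith normal form yields diagonal entries (1,1,1,1,1,1,1,1,1,1,1,1,1,1,1).

Reading off H_k = ker ∂_k / im ∂_{k+1}:

  H_2: rank ker ∂_2 − rank ∂_3 = (16 − 15) − 0 = 1, and there is no ∂_3, so H_2 ≅ Z.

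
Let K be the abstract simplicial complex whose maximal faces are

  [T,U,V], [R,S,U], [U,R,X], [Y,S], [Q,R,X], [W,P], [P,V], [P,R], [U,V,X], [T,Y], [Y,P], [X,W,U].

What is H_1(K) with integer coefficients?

K has 10 vertices, 19 edges, 6 triangles.
rank ∂_1 = 9, rank ∂_2 = 6 ⇒ b_1 = 19 − 9 − 6 = 4; all invariant factors of ∂_2 are 1 so no torsion. So H_1 = Z^4.

H_1 = Z^4.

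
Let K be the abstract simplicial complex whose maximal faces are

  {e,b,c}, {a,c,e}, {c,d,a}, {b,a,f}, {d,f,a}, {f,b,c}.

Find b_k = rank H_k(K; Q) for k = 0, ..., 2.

We work with the vertex ordering a < b < c < d < e < f. The simplices of K, each written with vertices in increasing order, are:

  0-simplices (6): a, b, c, d, e, f
  1-simplices (12): ab, ac, ad, ae, af, bc, be, bf, cd, ce, cf, df
  2-simplices (6): abf, acd, ace, adf, bce, bcf

so the chain groups are C_0 ≅ Z^6, C_1 ≅ Z^12, C_2 ≅ Z^6.

The boundary map ∂_1: C_1 → C_0 maps an edge to its endpoints' difference, ∂[p,q] = q − p.
The 6×12 boundary matrix has rank 5 and Smith normal form diag(1,1,1,1,1).

Boundary ∂_2: C_2 → C_1 maps a triangle to the signed sum of its edges. For instance
  ∂adf = df − af + ad,
  ∂bce = ce − be + bc.
The 12×6 boundary matrix has rank 6 and Smith normal form diag(1,1,1,1,1,1).

Reading off H_k = ker ∂_k / im ∂_{k+1}:

  H_0: rank C_0 − rank ∂_1 = 6 − 5 = 1, and the invariant factors of ∂_1 are all 1, so H_0 = Z.
  H_1: rank ker ∂_1 − rank ∂_2 = (12 − 5) − 6 = 1, and the invariant factors of ∂_2 are all 1, so H_1 = Z.
  H_2: rank ker ∂_2 − rank ∂_3 = (6 − 6) − 0 = 0, and there is no ∂_3, so H_2 = 0.

As a check, the Euler characteristic is 6 − 12 + 6 = 0, which agrees with 1 − 1 + 0 = 0.

Hence the Betti numbers are b_0 = 1, b_1 = 1, b_2 = 0.

b_0 = 1, b_1 = 1, b_2 = 0.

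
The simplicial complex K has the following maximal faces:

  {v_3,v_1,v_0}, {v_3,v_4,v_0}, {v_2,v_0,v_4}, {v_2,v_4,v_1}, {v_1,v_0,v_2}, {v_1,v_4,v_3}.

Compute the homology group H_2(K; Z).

Fix the vertex order v_0 < v_1 < v_2 < v_3 < v_4 and write every simplex with vertices in increasing order. Then dim K = 2 and the simplices of K are:

  0-simplices (5): [v_0], [v_1], [v_2], [v_3], [v_4]
  1-simplices (9): [v_0,v_1], [v_0,v_2], [v_0,v_3], [v_0,v_4], [v_1,v_2], [v_1,v_3], [v_1,v_4], [v_2,v_4], [v_3,v_4]
  2-simplices (6): [v_0,v_1,v_2], [v_0,v_1,v_3], [v_0,v_2,v_4], [v_0,v_3,v_4], [v_1,v_2,v_4], [v_1,v_3,v_4]

so the chain groups are C_0 ≅ Z^5, C_1 ≅ Z^9, C_2 ≅ Z^6.

The boundary map ∂_1: C_1 → C_0 maps an edge to its endpoints' difference, ∂[p,q] = q − p.
The resulting 5×9 matrix has rank 4, and its Smith normal form has invariant factors (1,1,1,1).

The boundary map ∂_2: C_2 → C_1 maps a triangle to the signed sum of its edges. For instance
  ∂[v_1,v_2,v_4] = [v_2,v_4] − [v_1,v_4] + [v_1,v_2],
  ∂[v_0,v_2,v_4] = [v_2,v_4] − [v_0,v_4] + [v_0,v_2].
As a 9×6 matrix over Z this has rank 5, with invariant factors (1,1,1,1,1).

From H_k ≅ ker(∂_k) / im(∂_{k+1}) we obtain:

  H_2: rank ker ∂_2 − rank ∂_3 = (6 − 5) − 0 = 1, and there is no ∂_3, so H_2 ≅ Z.

H_2 = Z.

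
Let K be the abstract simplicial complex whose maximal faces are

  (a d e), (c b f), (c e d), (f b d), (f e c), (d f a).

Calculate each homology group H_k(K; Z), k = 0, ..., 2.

H_0 = Z,  H_1 = Z,  H_2 = 0.

Take the total order a < b < c < d < e < f on the vertex set. Then K (dimension 2) consists of the simplices:

  0-simplices (6): a, b, c, d, e, f
  1-simplices (12): ad, ae, af, bc, bd, bf, cd, ce, cf, de, df, ef
  2-simplices (6): ade, adf, bcf, bdf, cde, cef

so the chain groups are C_0 ≅ Z^6, C_1 ≅ Z^12, C_2 ≅ Z^6.

The boundary map ∂_1: C_1 → C_0 maps an edge to its endpoints' difference, ∂[p,q] = q − p. For instance
  ∂bc = c − b.
The 6×12 boundary matrix has rank 5 and Smith normal form diag(1,1,1,1,1).

∂_2: C_2 → C_1 acts by ∂[p,q,r] = [q,r] − [p,r] + [p,q]. For instance
  ∂bdf = df − bf + bd,
  ∂ade = de − ae + ad.
The resulting 12×6 matrix has rank 6, and its Smith normal form has invariant factors (1,1,1,1,1,1).

Now H_k = ker ∂_k / im ∂_{k+1}, so:

  H_0: rank C_0 − rank ∂_1 = 6 − 5 = 1, and the invariant factors of ∂_1 are all 1, so H_0 = Z.
  H_1: rank ker ∂_1 − rank ∂_2 = (12 − 5) − 6 = 1, and the invariant factors of ∂_2 are all 1, so H_1 = Z.
  H_2: rank ker ∂_2 − rank ∂_3 = (6 − 6) − 0 = 0, and there is no ∂_3, so H_2 = 0.

As a check, the Euler characteristic is 6 − 12 + 6 = 0, which agrees with 1 − 1 + 0 = 0.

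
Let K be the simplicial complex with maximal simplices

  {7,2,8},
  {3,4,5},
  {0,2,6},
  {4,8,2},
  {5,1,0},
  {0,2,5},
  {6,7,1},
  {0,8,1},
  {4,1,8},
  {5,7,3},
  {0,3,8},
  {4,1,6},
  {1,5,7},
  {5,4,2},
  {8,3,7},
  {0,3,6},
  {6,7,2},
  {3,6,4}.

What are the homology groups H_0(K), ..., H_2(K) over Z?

K has 9 vertices, 27 edges, 18 triangles.
rank ∂_0 = 0, rank ∂_1 = 8 ⇒ b_0 = 9 − 0 − 8 = 1; all invariant factors of ∂_1 are 1 so no torsion. So H_0 = Z.
rank ∂_1 = 8, rank ∂_2 = 17 ⇒ b_1 = 27 − 8 − 17 = 2; all invariant factors of ∂_2 are 1 so no torsion. So H_1 = Z^2.
rank ∂_2 = 17, rank ∂_3 = 0 ⇒ b_2 = 18 − 17 − 0 = 1. So H_2 = Z.

H_0 ≅ Z,  H_1 ≅ Z^2,  H_2 ≅ Z.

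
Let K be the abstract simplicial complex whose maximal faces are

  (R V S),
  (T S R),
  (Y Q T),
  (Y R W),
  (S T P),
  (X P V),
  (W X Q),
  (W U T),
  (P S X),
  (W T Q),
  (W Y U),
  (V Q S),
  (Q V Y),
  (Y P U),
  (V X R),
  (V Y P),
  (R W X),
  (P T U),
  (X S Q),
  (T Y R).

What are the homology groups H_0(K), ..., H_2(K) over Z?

Fix the vertex order P < Q < R < S < T < U < V < W < X < Y and write every simplex with vertices in increasing order. Then dim K = 2 and the simplices of K are:

  0-simplices (10): P, Q, R, S, T, U, V, W, X, Y
  1-simplices (30): PS, PT, PU, PV, PX, PY, QS, QT, QV, QW, QX, QY, RS, RT, RV, RW, RX, RY, ST, SV, SX, TU, TW, TY, UW, UY, VX, VY, WX, WY
  2-simplices (20): PST, PSX, PTU, PUY, PVX, PVY, QSV, QSX, QTW, QTY, QVY, QWX, RST, RSV, RTY, RVX, RWX, RWY, TUW, UWY

so the chain groups are C_0 ≅ Z^10, C_1 ≅ Z^30, C_2 ≅ Z^20.

∂_1: C_1 → C_0 is given by ∂[p,q] = [q] − [p]. For instance
  ∂VY = Y − V.
The resulting 10×30 matrix has rank 9, and its Smith normal form has invariant factors (1,1,1,1,1,1,1,1,1).

Boundary ∂_2: C_2 → C_1 sends each 2-simplex [p,q,r] to [q,r] − [p,r] + [p,q]. For instance
  ∂QVY = VY − QY + QV,
  ∂RWX = WX − RX + RW.
This gives a 30×20 integer matrix of rank 20; reducing to Smith normal form yields diagonal entries (1,1,1,1,1,1,1,1,1,1,1,1,1,1,1,1,1,1,1,2).

Reading off H_k = ker ∂_k / im ∂_{k+1}:

  H_0: rank C_0 − rank ∂_1 = 10 − 9 = 1, and the invariant factors of ∂_1 are all 1, so H_0 ≅ Z.
  H_1: rank ker ∂_1 − rank ∂_2 = (30 − 9) − 20 = 1, and ∂_2 has invariant factor 2 > 1, so H_1 ≅ Z ⊕ Z/2Z.
  H_2: rank ker ∂_2 − rank ∂_3 = (20 − 20) − 0 = 0, and there is no ∂_3, so H_2 ≅ 0.

H_0 = Z,  H_1 = Z ⊕ Z/2Z,  H_2 = 0.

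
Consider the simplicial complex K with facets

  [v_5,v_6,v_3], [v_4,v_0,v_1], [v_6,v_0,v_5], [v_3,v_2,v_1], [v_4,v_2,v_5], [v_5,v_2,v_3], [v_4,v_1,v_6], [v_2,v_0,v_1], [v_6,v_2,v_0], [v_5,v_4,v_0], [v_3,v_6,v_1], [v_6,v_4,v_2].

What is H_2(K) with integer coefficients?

H_2 ≅ 0.

Take the total order v_0 < v_1 < v_2 < v_3 < v_4 < v_5 < v_6 on the vertex set. Then K (dimension 2) consists of the simplices:

  0-simplices (7): [v_0], [v_1], [v_2], [v_3], [v_4], [v_5], [v_6]
  1-simplices (18): (18 of them)
  2-simplices (12): (12 of them)

Hence C_0 ≅ Z^7, C_1 ≅ Z^18, C_2 ≅ Z^12.

∂_1: C_1 → C_0 sends each edge [p,q] (with p < q) to q − p.
The 7×18 boundary matrix has rank 6 and Smith normal form diag(1,1,1,1,1,1).

∂_2: C_2 → C_1 maps a triangle to the signed sum of its edges. For instance
  ∂[v_0,v_1,v_2] = [v_1,v_2] − [v_0,v_2] + [v_0,v_1],
  ∂[v_1,v_3,v_6] = [v_3,v_6] − [v_1,v_6] + [v_1,v_3].
The 18×12 boundary matrix has rank 12 and Smith normal form diag(1,1,1,1,1,1,1,1,1,1,1,2).

From H_k ≅ ker(∂_k) / im(∂_{k+1}) we obtain:

  H_2: rank ker ∂_2 − rank ∂_3 = (12 − 12) − 0 = 0, and there is no ∂_3, so H_2 ≅ 0.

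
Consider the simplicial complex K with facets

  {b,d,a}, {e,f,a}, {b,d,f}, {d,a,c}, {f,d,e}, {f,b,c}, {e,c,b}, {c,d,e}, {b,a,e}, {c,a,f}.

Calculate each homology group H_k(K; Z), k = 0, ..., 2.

Order the vertices as a < b < c < d < e < f. Listing each simplex with vertices in this order, K has dimension 2 with simplices:

  0-simplices (6): a, b, c, d, e, f
  1-simplices (15): ab, ac, ad, ae, af, bc, bd, be, bf, cd, ce, cf, de, df, ef
  2-simplices (10): abd, abe, acd, acf, aef, bce, bcf, bdf, cde, def

Hence C_0 ≅ Z^6, C_1 ≅ Z^15, C_2 ≅ Z^10.

The boundary map ∂_1: C_1 → C_0 sends each edge [p,q] (with p < q) to q − p.
This gives a 6×15 integer matrix of rank 5; reducing to Smith normal form yields diagonal entries (1,1,1,1,1).

Boundary ∂_2: C_2 → C_1 sends each 2-simplex [p,q,r] to [q,r] − [p,r] + [p,q]. For instance
  ∂bcf = cf − bf + bc,
  ∂acd = cd − ad + ac.
The resulting 15×10 matrix has rank 10, and its Smith normal form has invariant factors (1,1,1,1,1,1,1,1,1,2).

Computing H_k = (kernel of ∂_k) / (image of ∂_{k+1}):

  H_0: rank C_0 − rank ∂_1 = 6 − 5 = 1, and the invariant factors of ∂_1 are all 1, so H_0 = Z.
  H_1: rank ker ∂_1 − rank ∂_2 = (15 − 5) − 10 = 0, and ∂_2 has invariant factor 2 > 1, so H_1 = Z/2.
  H_2: rank ker ∂_2 − rank ∂_3 = (10 − 10) − 0 = 0, and there is no ∂_3, so H_2 = 0.

As a check, the Euler characteristic is 6 − 15 + 10 = 1, which agrees with 1 − 0 + 0 = 1.

H_0 ≅ Z,  H_1 ≅ Z/2,  H_2 = 0.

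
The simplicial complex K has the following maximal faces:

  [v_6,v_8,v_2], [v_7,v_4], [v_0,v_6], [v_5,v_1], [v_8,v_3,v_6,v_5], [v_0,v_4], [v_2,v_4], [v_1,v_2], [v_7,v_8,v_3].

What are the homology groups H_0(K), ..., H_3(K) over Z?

Take the total order v_0 < v_1 < v_2 < v_3 < v_4 < v_5 < v_6 < v_7 < v_8 on the vertex set. Then K (dimension 3) consists of the simplices:

  0-simplices (9): [v_0], [v_1], [v_2], [v_3], [v_4], [v_5], [v_6], [v_7], [v_8]
  1-simplices (16): (16 of them)
  2-simplices (6): [v_2,v_6,v_8], [v_3,v_5,v_6], [v_3,v_5,v_8], [v_3,v_6,v_8], [v_3,v_7,v_8], [v_5,v_6,v_8]
  3-simplices (1): [v_3,v_5,v_6,v_8]

so the chain groups are C_0 ≅ Z^9, C_1 ≅ Z^16, C_2 ≅ Z^6, C_3 ≅ Z^1.

∂_1: C_1 → C_0 is given by ∂[p,q] = [q] − [p].
This gives a 9×16 integer matrix of rank 8; reducing to Smith normal form yields diagonal entries (1,1,1,1,1,1,1,1).

∂_2: C_2 → C_1 sends each 2-simplex [p,q,r] to [q,r] − [p,r] + [p,q]. For instance
  ∂[v_5,v_6,v_8] = [v_6,v_8] − [v_5,v_8] + [v_5,v_6],
  ∂[v_2,v_6,v_8] = [v_6,v_8] − [v_2,v_8] + [v_2,v_6].
As a 16×6 matrix over Z this has rank 5, with invariant factors (1,1,1,1,1).

∂_3: C_3 → C_2 sends each 3-simplex σ to the alternating sum Σ_i (−1)^i (σ with its i-th vertex removed). For instance
  ∂[v_3,v_5,v_6,v_8] = [v_5,v_6,v_8] − [v_3,v_6,v_8] + [v_3,v_5,v_8] − [v_3,v_5,v_6].
This gives a 6×1 integer matrix of rank 1; reducing to Smith normal form yields diagonal entries (1).

From H_k ≅ ker(∂_k) / im(∂_{k+1}) we obtain:

  H_0: rank C_0 − rank ∂_1 = 9 − 8 = 1, and the invariant factors of ∂_1 are all 1, so H_0 ≅ Z.
  H_1: rank ker ∂_1 − rank ∂_2 = (16 − 8) − 5 = 3, and the invariant factors of ∂_2 are all 1, so H_1 ≅ Z^3.
  H_2: rank ker ∂_2 − rank ∂_3 = (6 − 5) − 1 = 0, and the invariant factors of ∂_3 are all 1, so H_2 ≅ 0.
  H_3: rank ker ∂_3 − rank ∂_4 = (1 − 1) − 0 = 0, and there is no ∂_4, so H_3 ≅ 0.

As a check, the Euler characteristic is 9 − 16 + 6 − 1 = -2, which agrees with 1 − 3 + 0 − 0 = -2.

H_0 = Z,  H_1 = Z^3,  H_2 = 0,  H_3 = 0.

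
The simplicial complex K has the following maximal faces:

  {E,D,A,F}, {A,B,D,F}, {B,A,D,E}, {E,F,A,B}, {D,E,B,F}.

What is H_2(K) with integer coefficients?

Fix the vertex order A < B < D < E < F and write every simplex with vertices in increasing order. Then dim K = 3 and the simplices of K are:

  0-simplices (5): A, B, D, E, F
  1-simplices (10): AB, AD, AE, AF, BD, BE, BF, DE, DF, EF
  2-simplices (10): ABD, ABE, ABF, ADE, ADF, AEF, BDE, BDF, BEF, DEF
  3-simplices (5): ABDE, ABDF, ABEF, ADEF, BDEF

giving chain groups C_0 ≅ Z^5, C_1 ≅ Z^10, C_2 ≅ Z^10, C_3 ≅ Z^5.

∂_1: C_1 → C_0 maps an edge to its endpoints' difference, ∂[p,q] = q − p.
The resulting 5×10 matrix has rank 4, and its Smith normal form has invariant factors (1,1,1,1).

Boundary ∂_2: C_2 → C_1 sends each 2-simplex [p,q,r] to [q,r] − [p,r] + [p,q]. For instance
  ∂BDF = DF − BF + BD,
  ∂ADF = DF − AF + AD.
The resulting 10×10 matrix has rank 6, and its Smith normal form has invariant factors (1,1,1,1,1,1).

∂_3: C_3 → C_2 sends each 3-simplex σ to the alternating sum Σ_i (−1)^i (σ with its i-th vertex removed). For instance
  ∂ADEF = DEF − AEF + ADF − ADE,
  ∂ABDF = BDF − ADF + ABF − ABD.
The 10×5 boundary matrix has rank 4 and Smith normal form diag(1,1,1,1).

Reading off H_k = ker ∂_k / im ∂_{k+1}:

  H_2: rank ker ∂_2 − rank ∂_3 = (10 − 6) − 4 = 0, and the invariant factors of ∂_3 are all 1, so H_2 = 0.

H_2 ≅ 0.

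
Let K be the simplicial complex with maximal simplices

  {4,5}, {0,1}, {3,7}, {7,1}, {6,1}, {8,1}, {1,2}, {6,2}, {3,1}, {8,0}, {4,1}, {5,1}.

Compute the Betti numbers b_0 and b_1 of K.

b_0 = 1, b_1 = 4.

Fix the vertex order 0 < 1 < 2 < 3 < 4 < 5 < 6 < 7 < 8 and write every simplex with vertices in increasing order. Then dim K = 1 and the simplices of K are:

  0-simplices (9): [0], [1], [2], [3], [4], [5], [6], [7], [8]
  1-simplices (12): [0,1], [0,8], [1,2], [1,3], [1,4], [1,5], [1,6], [1,7], [1,8], [2,6], [3,7], [4,5]

giving chain groups C_0 ≅ Z^9, C_1 ≅ Z^12.

The boundary map ∂_1: C_1 → C_0 maps an edge to its endpoints' difference, ∂[p,q] = q − p. For instance
  ∂[1,4] = [4] − [1].
The 9×12 boundary matrix has rank 8 and Smith normal form diag(1,1,1,1,1,1,1,1).

From H_k ≅ ker(∂_k) / im(∂_{k+1}) we obtain:

  H_0: rank C_0 − rank ∂_1 = 9 − 8 = 1, and the invariant factors of ∂_1 are all 1, so H_0 ≅ Z.
  H_1: rank ker ∂_1 − rank ∂_2 = (12 − 8) − 0 = 4, and there is no ∂_2, so H_1 ≅ Z^4.

As a check, the Euler characteristic is 9 − 12 = -3, which agrees with 1 − 4 = -3.

Hence the Betti numbers are b_0 = 1, b_1 = 4.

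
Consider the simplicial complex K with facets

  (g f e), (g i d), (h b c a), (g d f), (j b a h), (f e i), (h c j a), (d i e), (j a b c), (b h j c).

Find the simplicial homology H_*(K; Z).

H_0 ≅ Z^2,  H_1 ≅ Z,  H_2 = 0,  H_3 ≅ Z.

Order the vertices as a < b < c < d < e < f < g < h < i < j. Listing each simplex with vertices in this order, K has dimension 3 with simplices:

  0-simplices (10): a, b, c, d, e, f, g, h, i, j
  1-simplices (20): ab, ac, ah, aj, bc, bh, bj, ch, cj, de, df, dg, di, ef, eg, ei, fg, fi, gi, hj
  2-simplices (15): abc, abh, abj, ach, acj, ahj, bch, bcj, bhj, chj, dei, dfg, dgi, efg, efi
  3-simplices (5): abch, abcj, abhj, achj, bchj

Hence C_0 ≅ Z^10, C_1 ≅ Z^20, C_2 ≅ Z^15, C_3 ≅ Z^5.

Boundary ∂_1: C_1 → C_0 is given by ∂[p,q] = [q] − [p].
This gives a 10×20 integer matrix of rank 8; reducing to Smith normal form yields diagonal entries (1,1,1,1,1,1,1,1).

∂_2: C_2 → C_1 acts by ∂[p,q,r] = [q,r] − [p,r] + [p,q]. For instance
  ∂chj = hj − cj + ch,
  ∂ahj = hj − aj + ah.
The 20×15 boundary matrix has rank 11 and Smith normal form diag(1,1,1,1,1,1,1,1,1,1,1).

Boundary ∂_3: C_3 → C_2 sends each 3-simplex σ to the alternating sum Σ_i (−1)^i (σ with its i-th vertex removed). For instance
  ∂abhj = bhj − ahj + abj − abh,
  ∂abcj = bcj − acj + abj − abc.
The resulting 15×5 matrix has rank 4, and its Smith normal form has invariant factors (1,1,1,1).

Computing H_k = (kernel of ∂_k) / (image of ∂_{k+1}):

  H_0: rank C_0 − rank ∂_1 = 10 − 8 = 2, and the invariant factors of ∂_1 are all 1, so H_0 = Z^2.
  H_1: rank ker ∂_1 − rank ∂_2 = (20 − 8) − 11 = 1, and the invariant factors of ∂_2 are all 1, so H_1 = Z.
  H_2: rank ker ∂_2 − rank ∂_3 = (15 − 11) − 4 = 0, and the invariant factors of ∂_3 are all 1, so H_2 = 0.
  H_3: rank ker ∂_3 − rank ∂_4 = (5 − 4) − 0 = 1, and there is no ∂_4, so H_3 = Z.

(K is a triangulation of the disjoint union of the Möbius band and the 3-sphere S^3.)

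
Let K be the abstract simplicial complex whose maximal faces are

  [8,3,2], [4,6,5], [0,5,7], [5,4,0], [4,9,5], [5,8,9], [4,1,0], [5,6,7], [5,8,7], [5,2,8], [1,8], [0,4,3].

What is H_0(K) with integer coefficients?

K has 10 vertices, 22 edges, 11 triangles.
rank ∂_0 = 0, rank ∂_1 = 9 ⇒ b_0 = 10 − 0 − 9 = 1; all invariant factors of ∂_1 are 1 so no torsion. So H_0 ≅ Z.

H_0 ≅ Z.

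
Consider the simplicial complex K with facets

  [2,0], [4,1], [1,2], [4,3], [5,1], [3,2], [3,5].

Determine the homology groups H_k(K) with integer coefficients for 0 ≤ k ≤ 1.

Order the vertices as 0 < 1 < 2 < 3 < 4 < 5. Listing each simplex with vertices in this order, K has dimension 1 with simplices:

  0-simplices (6): [0], [1], [2], [3], [4], [5]
  1-simplices (7): [0,2], [1,2], [1,4], [1,5], [2,3], [3,4], [3,5]

giving chain groups C_0 ≅ Z^6, C_1 ≅ Z^7.

∂_1: C_1 → C_0 is given by ∂[p,q] = [q] − [p].
The resulting 6×7 matrix has rank 5, and its Smith normal form has invariant factors (1,1,1,1,1).

Computing H_k = (kernel of ∂_k) / (image of ∂_{k+1}):

  H_0: rank C_0 − rank ∂_1 = 6 − 5 = 1, and the invariant factors of ∂_1 are all 1, so H_0 = Z.
  H_1: rank ker ∂_1 − rank ∂_2 = (7 − 5) − 0 = 2, and there is no ∂_2, so H_1 = Z^2.

H_0 = Z,  H_1 = Z^2.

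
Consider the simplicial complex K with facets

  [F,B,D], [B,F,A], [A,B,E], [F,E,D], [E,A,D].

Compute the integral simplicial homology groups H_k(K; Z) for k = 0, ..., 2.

H_0 ≅ Z,  H_1 ≅ Z,  H_2 = 0.

Order the vertices as A < B < D < E < F. Listing each simplex with vertices in this order, K has dimension 2 with simplices:

  0-simplices (5): A, B, D, E, F
  1-simplices (10): AB, AD, AE, AF, BD, BE, BF, DE, DF, EF
  2-simplices (5): ABE, ABF, ADE, BDF, DEF

so the chain groups are C_0 ≅ Z^5, C_1 ≅ Z^10, C_2 ≅ Z^5.

The boundary map ∂_1: C_1 → C_0 is given by ∂[p,q] = [q] − [p]. For instance
  ∂BF = F − B.
The 5×10 boundary matrix has rank 4 and Smith normal form diag(1,1,1,1).

Boundary ∂_2: C_2 → C_1 maps a triangle to the signed sum of its edges. For instance
  ∂ABF = BF − AF + AB,
  ∂ADE = DE − AE + AD.
The resulting 10×5 matrix has rank 5, and its Smith normal form has invariant factors (1,1,1,1,1).

Reading off H_k = ker ∂_k / im ∂_{k+1}:

  H_0: rank C_0 − rank ∂_1 = 5 − 4 = 1, and the invariant factors of ∂_1 are all 1, so H_0 = Z.
  H_1: rank ker ∂_1 − rank ∂_2 = (10 − 4) − 5 = 1, and the invariant factors of ∂_2 are all 1, so H_1 = Z.
  H_2: rank ker ∂_2 − rank ∂_3 = (5 − 5) − 0 = 0, and there is no ∂_3, so H_2 = 0.

As a check, the Euler characteristic is 5 − 10 + 5 = 0, which agrees with 1 − 1 + 0 = 0.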